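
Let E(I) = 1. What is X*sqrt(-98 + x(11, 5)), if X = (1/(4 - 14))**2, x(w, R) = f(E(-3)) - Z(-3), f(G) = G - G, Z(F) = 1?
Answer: 3*I*sqrt(11)/100 ≈ 0.099499*I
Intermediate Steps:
f(G) = 0
x(w, R) = -1 (x(w, R) = 0 - 1*1 = 0 - 1 = -1)
X = 1/100 (X = (1/(-10))**2 = (-1/10)**2 = 1/100 ≈ 0.010000)
X*sqrt(-98 + x(11, 5)) = sqrt(-98 - 1)/100 = sqrt(-99)/100 = (3*I*sqrt(11))/100 = 3*I*sqrt(11)/100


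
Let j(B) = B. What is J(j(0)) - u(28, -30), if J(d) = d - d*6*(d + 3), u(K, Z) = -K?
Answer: 28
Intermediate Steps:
J(d) = d - 6*d*(3 + d)
J(j(0)) - u(28, -30) = -1*0*(17 + 6*0) - (-1)*28 = -1*0*(17 + 0) - 1*(-28) = -1*0*17 + 28 = 0 + 28 = 28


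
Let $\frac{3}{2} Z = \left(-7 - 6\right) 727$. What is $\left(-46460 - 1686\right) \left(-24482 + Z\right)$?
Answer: $\frac{4446186808}{3} \approx 1.4821 \cdot 10^{9}$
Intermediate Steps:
$Z = - \frac{18902}{3}$ ($Z = \frac{2 \left(-7 - 6\right) 727}{3} = \frac{2 \left(\left(-13\right) 727\right)}{3} = \frac{2}{3} \left(-9451\right) = - \frac{18902}{3} \approx -6300.7$)
$\left(-46460 - 1686\right) \left(-24482 + Z\right) = \left(-46460 - 1686\right) \left(-24482 - \frac{18902}{3}\right) = \left(-48146\right) \left(- \frac{92348}{3}\right) = \frac{4446186808}{3}$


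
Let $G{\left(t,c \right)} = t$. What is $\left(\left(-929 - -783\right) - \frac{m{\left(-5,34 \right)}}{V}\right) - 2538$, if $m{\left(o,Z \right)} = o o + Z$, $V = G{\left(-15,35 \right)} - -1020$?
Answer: $- \frac{2697479}{1005} \approx -2684.1$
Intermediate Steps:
$V = 1005$ ($V = -15 - -1020 = -15 + 1020 = 1005$)
$m{\left(o,Z \right)} = Z + o^{2}$ ($m{\left(o,Z \right)} = o^{2} + Z = Z + o^{2}$)
$\left(\left(-929 - -783\right) - \frac{m{\left(-5,34 \right)}}{V}\right) - 2538 = \left(\left(-929 - -783\right) - \frac{34 + \left(-5\right)^{2}}{1005}\right) - 2538 = \left(\left(-929 + 783\right) - \left(34 + 25\right) \frac{1}{1005}\right) - 2538 = \left(-146 - 59 \cdot \frac{1}{1005}\right) - 2538 = \left(-146 - \frac{59}{1005}\right) - 2538 = - \frac{146789}{1005} - 2538 = - \frac{2697479}{1005}$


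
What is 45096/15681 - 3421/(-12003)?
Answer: 198310663/62739681 ≈ 3.1609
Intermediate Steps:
45096/15681 - 3421/(-12003) = 45096*(1/15681) - 3421*(-1/12003) = 15032/5227 + 3421/12003 = 198310663/62739681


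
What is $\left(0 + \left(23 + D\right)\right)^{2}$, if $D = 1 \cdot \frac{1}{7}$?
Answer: $\frac{26244}{49} \approx 535.59$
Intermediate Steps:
$D = \frac{1}{7}$ ($D = 1 \cdot \frac{1}{7} = \frac{1}{7} \approx 0.14286$)
$\left(0 + \left(23 + D\right)\right)^{2} = \left(0 + \left(23 + \frac{1}{7}\right)\right)^{2} = \left(0 + \frac{162}{7}\right)^{2} = \left(\frac{162}{7}\right)^{2} = \frac{26244}{49}$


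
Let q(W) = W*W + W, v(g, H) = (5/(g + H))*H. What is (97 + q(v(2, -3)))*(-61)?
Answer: -20557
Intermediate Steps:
v(g, H) = 5*H/(H + g) (v(g, H) = (5/(H + g))*H = 5*H/(H + g))
q(W) = W + W**2 (q(W) = W**2 + W = W + W**2)
(97 + q(v(2, -3)))*(-61) = (97 + (5*(-3)/(-3 + 2))*(1 + 5*(-3)/(-3 + 2)))*(-61) = (97 + (5*(-3)/(-1))*(1 + 5*(-3)/(-1)))*(-61) = (97 + (5*(-3)*(-1))*(1 + 5*(-3)*(-1)))*(-61) = (97 + 15*(1 + 15))*(-61) = (97 + 15*16)*(-61) = (97 + 240)*(-61) = 337*(-61) = -20557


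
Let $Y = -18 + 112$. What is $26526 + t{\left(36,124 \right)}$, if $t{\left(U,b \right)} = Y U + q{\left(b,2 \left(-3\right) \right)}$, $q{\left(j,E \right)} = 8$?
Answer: $29918$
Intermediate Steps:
$Y = 94$
$t{\left(U,b \right)} = 8 + 94 U$ ($t{\left(U,b \right)} = 94 U + 8 = 8 + 94 U$)
$26526 + t{\left(36,124 \right)} = 26526 + \left(8 + 94 \cdot 36\right) = 26526 + \left(8 + 3384\right) = 26526 + 3392 = 29918$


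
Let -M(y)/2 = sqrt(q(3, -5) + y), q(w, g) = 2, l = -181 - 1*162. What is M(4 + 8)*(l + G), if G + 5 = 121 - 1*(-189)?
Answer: 76*sqrt(14) ≈ 284.37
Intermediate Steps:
l = -343 (l = -181 - 162 = -343)
M(y) = -2*sqrt(2 + y)
G = 305 (G = -5 + (121 - 1*(-189)) = -5 + (121 + 189) = -5 + 310 = 305)
M(4 + 8)*(l + G) = (-2*sqrt(2 + (4 + 8)))*(-343 + 305) = -2*sqrt(2 + 12)*(-38) = -2*sqrt(14)*(-38) = 76*sqrt(14)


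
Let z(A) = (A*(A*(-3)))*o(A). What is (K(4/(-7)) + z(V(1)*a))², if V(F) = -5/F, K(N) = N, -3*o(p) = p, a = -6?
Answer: 35719488016/49 ≈ 7.2897e+8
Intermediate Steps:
o(p) = -p/3
z(A) = A³ (z(A) = (A*(A*(-3)))*(-A/3) = (A*(-3*A))*(-A/3) = (-3*A²)*(-A/3) = A³)
(K(4/(-7)) + z(V(1)*a))² = (4/(-7) + (-5/1*(-6))³)² = (4*(-⅐) + (-5*1*(-6))³)² = (-4/7 + (-5*(-6))³)² = (-4/7 + 30³)² = (-4/7 + 27000)² = (188996/7)² = 35719488016/49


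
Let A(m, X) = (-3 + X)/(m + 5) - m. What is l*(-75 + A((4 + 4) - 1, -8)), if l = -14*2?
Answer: 6965/3 ≈ 2321.7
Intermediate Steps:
A(m, X) = -m + (-3 + X)/(5 + m) (A(m, X) = (-3 + X)/(5 + m) - m = -m + (-3 + X)/(5 + m))
l = -28
l*(-75 + A((4 + 4) - 1, -8)) = -28*(-75 + (-3 - 8 - ((4 + 4) - 1)² - 5*((4 + 4) - 1))/(5 + ((4 + 4) - 1))) = -28*(-75 + (-3 - 8 - (8 - 1)² - 5*(8 - 1))/(5 + (8 - 1))) = -28*(-75 + (-3 - 8 - 1*7² - 5*7)/(5 + 7)) = -28*(-75 + (-3 - 8 - 1*49 - 35)/12) = -28*(-75 + (-3 - 8 - 49 - 35)/12) = -28*(-75 + (1/12)*(-95)) = -28*(-75 - 95/12) = -28*(-995/12) = 6965/3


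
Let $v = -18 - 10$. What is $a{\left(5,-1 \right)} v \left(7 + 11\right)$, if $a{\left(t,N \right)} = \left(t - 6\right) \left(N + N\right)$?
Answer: $-1008$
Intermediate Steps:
$a{\left(t,N \right)} = 2 N \left(-6 + t\right)$ ($a{\left(t,N \right)} = \left(-6 + t\right) 2 N = 2 N \left(-6 + t\right)$)
$v = -28$
$a{\left(5,-1 \right)} v \left(7 + 11\right) = 2 \left(-1\right) \left(-6 + 5\right) \left(-28\right) \left(7 + 11\right) = 2 \left(-1\right) \left(-1\right) \left(-28\right) 18 = 2 \left(-28\right) 18 = \left(-56\right) 18 = -1008$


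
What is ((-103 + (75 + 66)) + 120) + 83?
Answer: 241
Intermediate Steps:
((-103 + (75 + 66)) + 120) + 83 = ((-103 + 141) + 120) + 83 = (38 + 120) + 83 = 158 + 83 = 241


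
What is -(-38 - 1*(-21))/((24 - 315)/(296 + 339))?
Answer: -10795/291 ≈ -37.096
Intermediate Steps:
-(-38 - 1*(-21))/((24 - 315)/(296 + 339)) = -(-38 + 21)/((-291/635)) = -(-17)/((-291*1/635)) = -(-17)/(-291/635) = -(-17)*(-635)/291 = -1*10795/291 = -10795/291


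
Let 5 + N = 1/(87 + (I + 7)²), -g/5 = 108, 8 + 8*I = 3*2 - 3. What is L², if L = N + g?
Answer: 19820669065681/66732561 ≈ 2.9702e+5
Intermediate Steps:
I = -5/8 (I = -1 + (3*2 - 3)/8 = -1 + (6 - 3)/8 = -1 + (⅛)*3 = -1 + 3/8 = -5/8 ≈ -0.62500)
g = -540 (g = -5*108 = -540)
N = -40781/8169 (N = -5 + 1/(87 + (-5/8 + 7)²) = -5 + 1/(87 + (51/8)²) = -5 + 1/(87 + 2601/64) = -5 + 1/(8169/64) = -5 + 64/8169 = -40781/8169 ≈ -4.9922)
L = -4452041/8169 (L = -40781/8169 - 540 = -4452041/8169 ≈ -544.99)
L² = (-4452041/8169)² = 19820669065681/66732561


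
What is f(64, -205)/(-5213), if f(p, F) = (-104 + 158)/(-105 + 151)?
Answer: -27/119899 ≈ -0.00022519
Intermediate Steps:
f(p, F) = 27/23 (f(p, F) = 54/46 = 54*(1/46) = 27/23)
f(64, -205)/(-5213) = (27/23)/(-5213) = (27/23)*(-1/5213) = -27/119899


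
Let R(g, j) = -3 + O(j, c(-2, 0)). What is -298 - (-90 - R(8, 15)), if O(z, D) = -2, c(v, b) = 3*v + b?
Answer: -213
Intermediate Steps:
c(v, b) = b + 3*v
R(g, j) = -5 (R(g, j) = -3 - 2 = -5)
-298 - (-90 - R(8, 15)) = -298 - (-90 - 1*(-5)) = -298 - (-90 + 5) = -298 - 1*(-85) = -298 + 85 = -213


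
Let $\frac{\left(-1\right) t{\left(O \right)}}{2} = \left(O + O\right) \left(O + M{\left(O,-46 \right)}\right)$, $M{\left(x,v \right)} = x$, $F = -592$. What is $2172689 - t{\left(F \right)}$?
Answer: $4976401$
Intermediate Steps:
$t{\left(O \right)} = - 8 O^{2}$ ($t{\left(O \right)} = - 2 \left(O + O\right) \left(O + O\right) = - 2 \cdot 2 O 2 O = - 2 \cdot 4 O^{2} = - 8 O^{2}$)
$2172689 - t{\left(F \right)} = 2172689 - - 8 \left(-592\right)^{2} = 2172689 - \left(-8\right) 350464 = 2172689 - -2803712 = 2172689 + 2803712 = 4976401$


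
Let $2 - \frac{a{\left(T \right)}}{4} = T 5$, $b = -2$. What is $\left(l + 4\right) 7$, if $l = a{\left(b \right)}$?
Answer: $364$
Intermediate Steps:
$a{\left(T \right)} = 8 - 20 T$ ($a{\left(T \right)} = 8 - 4 T 5 = 8 - 4 \cdot 5 T = 8 - 20 T$)
$l = 48$ ($l = 8 - -40 = 8 + 40 = 48$)
$\left(l + 4\right) 7 = \left(48 + 4\right) 7 = 52 \cdot 7 = 364$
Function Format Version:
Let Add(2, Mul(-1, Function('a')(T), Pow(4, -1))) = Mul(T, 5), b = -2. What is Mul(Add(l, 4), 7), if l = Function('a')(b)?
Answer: 364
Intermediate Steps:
Function('a')(T) = Add(8, Mul(-20, T)) (Function('a')(T) = Add(8, Mul(-4, Mul(T, 5))) = Add(8, Mul(-4, Mul(5, T))) = Add(8, Mul(-20, T)))
l = 48 (l = Add(8, Mul(-20, -2)) = Add(8, 40) = 48)
Mul(Add(l, 4), 7) = Mul(Add(48, 4), 7) = Mul(52, 7) = 364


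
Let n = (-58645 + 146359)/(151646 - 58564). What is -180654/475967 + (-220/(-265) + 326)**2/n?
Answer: 67138552439358554/592287147229 ≈ 1.1335e+5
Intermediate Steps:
n = 3987/4231 (n = 87714/93082 = 87714*(1/93082) = 3987/4231 ≈ 0.94233)
-180654/475967 + (-220/(-265) + 326)**2/n = -180654/475967 + (-220/(-265) + 326)**2/(3987/4231) = -180654*1/475967 + (-220*(-1/265) + 326)**2*(4231/3987) = -180654/475967 + (44/53 + 326)**2*(4231/3987) = -180654/475967 + (17322/53)**2*(4231/3987) = -180654/475967 + (300051684/2809)*(4231/3987) = -180654/475967 + 141057630556/1244387 = 67138552439358554/592287147229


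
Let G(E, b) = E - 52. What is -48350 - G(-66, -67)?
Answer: -48232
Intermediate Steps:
G(E, b) = -52 + E
-48350 - G(-66, -67) = -48350 - (-52 - 66) = -48350 - 1*(-118) = -48350 + 118 = -48232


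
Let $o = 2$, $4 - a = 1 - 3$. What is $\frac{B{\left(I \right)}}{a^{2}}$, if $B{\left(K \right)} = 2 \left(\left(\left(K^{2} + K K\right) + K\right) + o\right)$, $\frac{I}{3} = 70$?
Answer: $\frac{44206}{9} \approx 4911.8$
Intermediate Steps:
$I = 210$ ($I = 3 \cdot 70 = 210$)
$a = 6$ ($a = 4 - \left(1 - 3\right) = 4 - -2 = 4 + 2 = 6$)
$B{\left(K \right)} = 4 + 2 K + 4 K^{2}$ ($B{\left(K \right)} = 2 \left(\left(\left(K^{2} + K K\right) + K\right) + 2\right) = 2 \left(\left(\left(K^{2} + K^{2}\right) + K\right) + 2\right) = 2 \left(\left(2 K^{2} + K\right) + 2\right) = 2 \left(\left(K + 2 K^{2}\right) + 2\right) = 2 \left(2 + K + 2 K^{2}\right) = 4 + 2 K + 4 K^{2}$)
$\frac{B{\left(I \right)}}{a^{2}} = \frac{4 + 2 \cdot 210 + 4 \cdot 210^{2}}{6^{2}} = \frac{4 + 420 + 4 \cdot 44100}{36} = \left(4 + 420 + 176400\right) \frac{1}{36} = 176824 \cdot \frac{1}{36} = \frac{44206}{9}$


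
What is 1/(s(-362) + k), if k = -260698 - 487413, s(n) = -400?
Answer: -1/748511 ≈ -1.3360e-6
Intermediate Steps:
k = -748111
1/(s(-362) + k) = 1/(-400 - 748111) = 1/(-748511) = -1/748511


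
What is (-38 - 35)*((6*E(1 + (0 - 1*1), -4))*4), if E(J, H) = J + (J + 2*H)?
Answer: 14016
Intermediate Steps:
E(J, H) = 2*H + 2*J
(-38 - 35)*((6*E(1 + (0 - 1*1), -4))*4) = (-38 - 35)*((6*(2*(-4) + 2*(1 + (0 - 1*1))))*4) = -73*6*(-8 + 2*(1 + (0 - 1)))*4 = -73*6*(-8 + 2*(1 - 1))*4 = -73*6*(-8 + 2*0)*4 = -73*6*(-8 + 0)*4 = -73*6*(-8)*4 = -(-3504)*4 = -73*(-192) = 14016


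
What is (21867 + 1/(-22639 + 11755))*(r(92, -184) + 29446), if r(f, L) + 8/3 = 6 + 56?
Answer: 5266711449083/8163 ≈ 6.4519e+8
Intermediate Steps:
r(f, L) = 178/3 (r(f, L) = -8/3 + (6 + 56) = -8/3 + 62 = 178/3)
(21867 + 1/(-22639 + 11755))*(r(92, -184) + 29446) = (21867 + 1/(-22639 + 11755))*(178/3 + 29446) = (21867 + 1/(-10884))*(88516/3) = (21867 - 1/10884)*(88516/3) = (238000427/10884)*(88516/3) = 5266711449083/8163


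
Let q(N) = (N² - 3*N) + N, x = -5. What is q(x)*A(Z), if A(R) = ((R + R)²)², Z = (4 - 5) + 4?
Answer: 45360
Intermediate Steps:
Z = 3 (Z = -1 + 4 = 3)
A(R) = 16*R⁴ (A(R) = ((2*R)²)² = (4*R²)² = 16*R⁴)
q(N) = N² - 2*N
q(x)*A(Z) = (-5*(-2 - 5))*(16*3⁴) = (-5*(-7))*(16*81) = 35*1296 = 45360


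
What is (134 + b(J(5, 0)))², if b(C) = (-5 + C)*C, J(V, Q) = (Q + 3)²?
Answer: 28900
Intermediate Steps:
J(V, Q) = (3 + Q)²
b(C) = C*(-5 + C)
(134 + b(J(5, 0)))² = (134 + (3 + 0)²*(-5 + (3 + 0)²))² = (134 + 3²*(-5 + 3²))² = (134 + 9*(-5 + 9))² = (134 + 9*4)² = (134 + 36)² = 170² = 28900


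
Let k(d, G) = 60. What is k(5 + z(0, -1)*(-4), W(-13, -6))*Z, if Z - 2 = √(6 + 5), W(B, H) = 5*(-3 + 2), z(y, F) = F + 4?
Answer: 120 + 60*√11 ≈ 319.00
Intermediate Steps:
z(y, F) = 4 + F
W(B, H) = -5 (W(B, H) = 5*(-1) = -5)
Z = 2 + √11 (Z = 2 + √(6 + 5) = 2 + √11 ≈ 5.3166)
k(5 + z(0, -1)*(-4), W(-13, -6))*Z = 60*(2 + √11) = 120 + 60*√11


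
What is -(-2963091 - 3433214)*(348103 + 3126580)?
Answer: 22225132246315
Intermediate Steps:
-(-2963091 - 3433214)*(348103 + 3126580) = -(-6396305)*3474683 = -1*(-22225132246315) = 22225132246315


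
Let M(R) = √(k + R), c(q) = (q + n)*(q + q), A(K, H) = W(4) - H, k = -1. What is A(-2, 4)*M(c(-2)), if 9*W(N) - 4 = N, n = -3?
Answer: -28*√19/9 ≈ -13.561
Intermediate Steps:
W(N) = 4/9 + N/9
A(K, H) = 8/9 - H (A(K, H) = (4/9 + (⅑)*4) - H = (4/9 + 4/9) - H = 8/9 - H)
c(q) = 2*q*(-3 + q) (c(q) = (q - 3)*(q + q) = (-3 + q)*(2*q) = 2*q*(-3 + q))
M(R) = √(-1 + R)
A(-2, 4)*M(c(-2)) = (8/9 - 1*4)*√(-1 + 2*(-2)*(-3 - 2)) = (8/9 - 4)*√(-1 + 2*(-2)*(-5)) = -28*√(-1 + 20)/9 = -28*√19/9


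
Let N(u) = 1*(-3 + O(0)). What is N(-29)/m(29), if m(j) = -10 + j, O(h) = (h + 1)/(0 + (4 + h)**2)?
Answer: -47/304 ≈ -0.15461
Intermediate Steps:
O(h) = (1 + h)/(4 + h)**2 (O(h) = (1 + h)/((4 + h)**2) = (1 + h)/(4 + h)**2)
N(u) = -47/16 (N(u) = 1*(-3 + (1 + 0)/(4 + 0)**2) = 1*(-3 + 1/4**2) = 1*(-3 + (1/16)*1) = 1*(-3 + 1/16) = 1*(-47/16) = -47/16)
N(-29)/m(29) = -47/(16*(-10 + 29)) = -47/16/19 = -47/16*1/19 = -47/304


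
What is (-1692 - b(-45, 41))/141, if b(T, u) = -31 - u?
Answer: -540/47 ≈ -11.489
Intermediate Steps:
(-1692 - b(-45, 41))/141 = (-1692 - (-31 - 1*41))/141 = (-1692 - (-31 - 41))*(1/141) = (-1692 - 1*(-72))*(1/141) = (-1692 + 72)*(1/141) = -1620*1/141 = -540/47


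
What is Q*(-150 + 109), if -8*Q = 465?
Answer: 19065/8 ≈ 2383.1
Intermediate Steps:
Q = -465/8 (Q = -⅛*465 = -465/8 ≈ -58.125)
Q*(-150 + 109) = -465*(-150 + 109)/8 = -465/8*(-41) = 19065/8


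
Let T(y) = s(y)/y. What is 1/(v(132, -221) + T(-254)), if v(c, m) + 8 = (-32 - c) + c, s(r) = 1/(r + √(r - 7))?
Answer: -55722017588/2228879843307 - 254*I*√29/2228879843307 ≈ -0.025 - 6.1369e-10*I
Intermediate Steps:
s(r) = 1/(r + √(-7 + r))
T(y) = 1/(y*(y + √(-7 + y))) (T(y) = 1/((y + √(-7 + y))*y) = 1/(y*(y + √(-7 + y))))
v(c, m) = -40 (v(c, m) = -8 + ((-32 - c) + c) = -8 - 32 = -40)
1/(v(132, -221) + T(-254)) = 1/(-40 + 1/((-254)*(-254 + √(-7 - 254)))) = 1/(-40 - 1/(254*(-254 + √(-261)))) = 1/(-40 - 1/(254*(-254 + 3*I*√29)))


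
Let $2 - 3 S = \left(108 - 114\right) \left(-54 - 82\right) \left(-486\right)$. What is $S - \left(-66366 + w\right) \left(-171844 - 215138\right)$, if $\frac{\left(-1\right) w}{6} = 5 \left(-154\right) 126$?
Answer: $\frac{598762939862}{3} \approx 1.9959 \cdot 10^{11}$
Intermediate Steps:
$w = 582120$ ($w = - 6 \cdot 5 \left(-154\right) 126 = - 6 \left(\left(-770\right) 126\right) = \left(-6\right) \left(-97020\right) = 582120$)
$S = \frac{396578}{3}$ ($S = \frac{2}{3} - \frac{\left(108 - 114\right) \left(-54 - 82\right) \left(-486\right)}{3} = \frac{2}{3} - \frac{\left(-6\right) \left(-136\right) \left(-486\right)}{3} = \frac{2}{3} - \frac{816 \left(-486\right)}{3} = \frac{2}{3} - -132192 = \frac{2}{3} + 132192 = \frac{396578}{3} \approx 1.3219 \cdot 10^{5}$)
$S - \left(-66366 + w\right) \left(-171844 - 215138\right) = \frac{396578}{3} - \left(-66366 + 582120\right) \left(-171844 - 215138\right) = \frac{396578}{3} - 515754 \left(-386982\right) = \frac{396578}{3} - -199587514428 = \frac{396578}{3} + 199587514428 = \frac{598762939862}{3}$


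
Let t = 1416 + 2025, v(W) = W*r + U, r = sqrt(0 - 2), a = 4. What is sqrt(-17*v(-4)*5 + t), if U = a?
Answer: sqrt(3101 + 340*I*sqrt(2)) ≈ 55.853 + 4.3045*I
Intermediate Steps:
r = I*sqrt(2) (r = sqrt(-2) = I*sqrt(2) ≈ 1.4142*I)
U = 4
v(W) = 4 + I*W*sqrt(2) (v(W) = W*(I*sqrt(2)) + 4 = I*W*sqrt(2) + 4 = 4 + I*W*sqrt(2))
t = 3441
sqrt(-17*v(-4)*5 + t) = sqrt(-17*(4 + I*(-4)*sqrt(2))*5 + 3441) = sqrt(-17*(4 - 4*I*sqrt(2))*5 + 3441) = sqrt((-68 + 68*I*sqrt(2))*5 + 3441) = sqrt((-340 + 340*I*sqrt(2)) + 3441) = sqrt(3101 + 340*I*sqrt(2))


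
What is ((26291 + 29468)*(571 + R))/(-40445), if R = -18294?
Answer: 988216757/40445 ≈ 24434.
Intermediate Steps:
((26291 + 29468)*(571 + R))/(-40445) = ((26291 + 29468)*(571 - 18294))/(-40445) = (55759*(-17723))*(-1/40445) = -988216757*(-1/40445) = 988216757/40445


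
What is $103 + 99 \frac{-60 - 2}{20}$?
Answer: $- \frac{2039}{10} \approx -203.9$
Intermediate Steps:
$103 + 99 \frac{-60 - 2}{20} = 103 + 99 \left(-60 - 2\right) \frac{1}{20} = 103 + 99 \left(\left(-62\right) \frac{1}{20}\right) = 103 + 99 \left(- \frac{31}{10}\right) = 103 - \frac{3069}{10} = - \frac{2039}{10}$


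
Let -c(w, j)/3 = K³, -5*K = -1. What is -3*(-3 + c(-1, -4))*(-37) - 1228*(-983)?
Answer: 150848542/125 ≈ 1.2068e+6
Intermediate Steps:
K = ⅕ (K = -⅕*(-1) = ⅕ ≈ 0.20000)
c(w, j) = -3/125 (c(w, j) = -3*(⅕)³ = -3*1/125 = -3/125)
-3*(-3 + c(-1, -4))*(-37) - 1228*(-983) = -3*(-3 - 3/125)*(-37) - 1228*(-983) = -3*(-378/125)*(-37) + 1207124 = (1134/125)*(-37) + 1207124 = -41958/125 + 1207124 = 150848542/125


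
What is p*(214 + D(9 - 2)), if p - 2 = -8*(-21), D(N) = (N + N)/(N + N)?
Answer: 36550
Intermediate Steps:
D(N) = 1 (D(N) = (2*N)/((2*N)) = (2*N)*(1/(2*N)) = 1)
p = 170 (p = 2 - 8*(-21) = 2 + 168 = 170)
p*(214 + D(9 - 2)) = 170*(214 + 1) = 170*215 = 36550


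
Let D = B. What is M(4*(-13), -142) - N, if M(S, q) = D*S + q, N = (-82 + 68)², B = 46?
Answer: -2730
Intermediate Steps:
D = 46
N = 196 (N = (-14)² = 196)
M(S, q) = q + 46*S (M(S, q) = 46*S + q = q + 46*S)
M(4*(-13), -142) - N = (-142 + 46*(4*(-13))) - 1*196 = (-142 + 46*(-52)) - 196 = (-142 - 2392) - 196 = -2534 - 196 = -2730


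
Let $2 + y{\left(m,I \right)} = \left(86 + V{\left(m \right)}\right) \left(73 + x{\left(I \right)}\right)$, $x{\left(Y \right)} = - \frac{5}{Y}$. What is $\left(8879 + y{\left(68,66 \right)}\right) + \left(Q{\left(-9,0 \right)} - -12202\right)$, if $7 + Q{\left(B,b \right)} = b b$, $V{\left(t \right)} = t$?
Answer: $\frac{96907}{3} \approx 32302.0$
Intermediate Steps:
$Q{\left(B,b \right)} = -7 + b^{2}$ ($Q{\left(B,b \right)} = -7 + b b = -7 + b^{2}$)
$y{\left(m,I \right)} = -2 + \left(73 - \frac{5}{I}\right) \left(86 + m\right)$ ($y{\left(m,I \right)} = -2 + \left(86 + m\right) \left(73 - \frac{5}{I}\right) = -2 + \left(73 - \frac{5}{I}\right) \left(86 + m\right)$)
$\left(8879 + y{\left(68,66 \right)}\right) + \left(Q{\left(-9,0 \right)} - -12202\right) = \left(8879 + \frac{-430 - 340 + 66 \left(6276 + 73 \cdot 68\right)}{66}\right) - \left(-12195 + 0\right) = \left(8879 + \frac{-430 - 340 + 66 \left(6276 + 4964\right)}{66}\right) + \left(\left(-7 + 0\right) + 12202\right) = \left(8879 + \frac{-430 - 340 + 66 \cdot 11240}{66}\right) + \left(-7 + 12202\right) = \left(8879 + \frac{-430 - 340 + 741840}{66}\right) + 12195 = \left(8879 + \frac{1}{66} \cdot 741070\right) + 12195 = \left(8879 + \frac{33685}{3}\right) + 12195 = \frac{60322}{3} + 12195 = \frac{96907}{3}$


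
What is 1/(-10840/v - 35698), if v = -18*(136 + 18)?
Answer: -693/24736004 ≈ -2.8016e-5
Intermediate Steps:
v = -2772 (v = -18*154 = -2772)
1/(-10840/v - 35698) = 1/(-10840/(-2772) - 35698) = 1/(-10840*(-1/2772) - 35698) = 1/(2710/693 - 35698) = 1/(-24736004/693) = -693/24736004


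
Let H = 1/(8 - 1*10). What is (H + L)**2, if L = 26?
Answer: 2601/4 ≈ 650.25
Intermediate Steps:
H = -1/2 (H = 1/(8 - 10) = 1/(-2) = -1/2 ≈ -0.50000)
(H + L)**2 = (-1/2 + 26)**2 = (51/2)**2 = 2601/4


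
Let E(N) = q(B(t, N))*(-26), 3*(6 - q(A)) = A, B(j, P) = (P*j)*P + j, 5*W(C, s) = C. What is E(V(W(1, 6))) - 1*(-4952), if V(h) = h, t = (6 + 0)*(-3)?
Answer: 115844/25 ≈ 4633.8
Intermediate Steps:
W(C, s) = C/5
t = -18 (t = 6*(-3) = -18)
B(j, P) = j + j*P² (B(j, P) = j*P² + j = j + j*P²)
q(A) = 6 - A/3
E(N) = -312 - 156*N² (E(N) = (6 - (-6)*(1 + N²))*(-26) = (6 - (-18 - 18*N²)/3)*(-26) = (6 + (6 + 6*N²))*(-26) = (12 + 6*N²)*(-26) = -312 - 156*N²)
E(V(W(1, 6))) - 1*(-4952) = (-312 - 156*((⅕)*1)²) - 1*(-4952) = (-312 - 156*(⅕)²) + 4952 = (-312 - 156*1/25) + 4952 = (-312 - 156/25) + 4952 = -7956/25 + 4952 = 115844/25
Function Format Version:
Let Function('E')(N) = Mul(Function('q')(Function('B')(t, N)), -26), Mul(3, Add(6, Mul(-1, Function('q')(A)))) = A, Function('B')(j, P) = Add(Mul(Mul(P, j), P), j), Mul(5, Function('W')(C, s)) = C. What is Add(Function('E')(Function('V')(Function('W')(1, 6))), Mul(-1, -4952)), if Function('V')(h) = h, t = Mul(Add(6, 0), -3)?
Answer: Rational(115844, 25) ≈ 4633.8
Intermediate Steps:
Function('W')(C, s) = Mul(Rational(1, 5), C)
t = -18 (t = Mul(6, -3) = -18)
Function('B')(j, P) = Add(j, Mul(j, Pow(P, 2))) (Function('B')(j, P) = Add(Mul(j, Pow(P, 2)), j) = Add(j, Mul(j, Pow(P, 2))))
Function('q')(A) = Add(6, Mul(Rational(-1, 3), A))
Function('E')(N) = Add(-312, Mul(-156, Pow(N, 2))) (Function('E')(N) = Mul(Add(6, Mul(Rational(-1, 3), Mul(-18, Add(1, Pow(N, 2))))), -26) = Mul(Add(6, Mul(Rational(-1, 3), Add(-18, Mul(-18, Pow(N, 2))))), -26) = Mul(Add(6, Add(6, Mul(6, Pow(N, 2)))), -26) = Mul(Add(12, Mul(6, Pow(N, 2))), -26) = Add(-312, Mul(-156, Pow(N, 2))))
Add(Function('E')(Function('V')(Function('W')(1, 6))), Mul(-1, -4952)) = Add(Add(-312, Mul(-156, Pow(Mul(Rational(1, 5), 1), 2))), Mul(-1, -4952)) = Add(Add(-312, Mul(-156, Pow(Rational(1, 5), 2))), 4952) = Add(Add(-312, Mul(-156, Rational(1, 25))), 4952) = Add(Add(-312, Rational(-156, 25)), 4952) = Add(Rational(-7956, 25), 4952) = Rational(115844, 25)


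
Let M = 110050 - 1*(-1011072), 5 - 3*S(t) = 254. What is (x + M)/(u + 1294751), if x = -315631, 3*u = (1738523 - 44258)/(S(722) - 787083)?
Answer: 634055128506/1019183400911 ≈ 0.62212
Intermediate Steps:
S(t) = -83 (S(t) = 5/3 - ⅓*254 = 5/3 - 254/3 = -83)
M = 1121122 (M = 110050 + 1011072 = 1121122)
u = -564755/787166 (u = ((1738523 - 44258)/(-83 - 787083))/3 = (1694265/(-787166))/3 = (1694265*(-1/787166))/3 = (⅓)*(-1694265/787166) = -564755/787166 ≈ -0.71745)
(x + M)/(u + 1294751) = (-315631 + 1121122)/(-564755/787166 + 1294751) = 805491/(1019183400911/787166) = 805491*(787166/1019183400911) = 634055128506/1019183400911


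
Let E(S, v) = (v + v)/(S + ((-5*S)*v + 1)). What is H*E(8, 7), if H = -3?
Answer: 42/271 ≈ 0.15498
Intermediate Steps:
E(S, v) = 2*v/(1 + S - 5*S*v) (E(S, v) = (2*v)/(S + (-5*S*v + 1)) = (2*v)/(S + (1 - 5*S*v)) = (2*v)/(1 + S - 5*S*v) = 2*v/(1 + S - 5*S*v))
H*E(8, 7) = -6*7/(1 + 8 - 5*8*7) = -6*7/(1 + 8 - 280) = -6*7/(-271) = -6*7*(-1)/271 = -3*(-14/271) = 42/271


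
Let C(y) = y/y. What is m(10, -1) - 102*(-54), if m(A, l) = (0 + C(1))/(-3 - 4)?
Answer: 38555/7 ≈ 5507.9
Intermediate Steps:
C(y) = 1
m(A, l) = -⅐ (m(A, l) = (0 + 1)/(-3 - 4) = 1/(-7) = 1*(-⅐) = -⅐)
m(10, -1) - 102*(-54) = -⅐ - 102*(-54) = -⅐ + 5508 = 38555/7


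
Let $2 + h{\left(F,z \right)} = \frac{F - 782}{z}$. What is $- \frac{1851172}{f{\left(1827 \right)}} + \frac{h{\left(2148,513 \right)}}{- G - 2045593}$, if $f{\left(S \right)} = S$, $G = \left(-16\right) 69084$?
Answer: $- \frac{99212069513216}{97916590611} \approx -1013.2$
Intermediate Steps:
$G = -1105344$
$h{\left(F,z \right)} = -2 + \frac{-782 + F}{z}$ ($h{\left(F,z \right)} = -2 + \frac{F - 782}{z} = -2 + \frac{-782 + F}{z}$)
$- \frac{1851172}{f{\left(1827 \right)}} + \frac{h{\left(2148,513 \right)}}{- G - 2045593} = - \frac{1851172}{1827} + \frac{\frac{1}{513} \left(-782 + 2148 - 1026\right)}{\left(-1\right) \left(-1105344\right) - 2045593} = \left(-1851172\right) \frac{1}{1827} + \frac{\frac{1}{513} \left(-782 + 2148 - 1026\right)}{1105344 - 2045593} = - \frac{1851172}{1827} + \frac{\frac{1}{513} \cdot 340}{-940249} = - \frac{1851172}{1827} + \frac{340}{513} \left(- \frac{1}{940249}\right) = - \frac{1851172}{1827} - \frac{340}{482347737} = - \frac{99212069513216}{97916590611}$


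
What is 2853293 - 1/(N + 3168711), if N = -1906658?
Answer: 3601006990528/1262053 ≈ 2.8533e+6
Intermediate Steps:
2853293 - 1/(N + 3168711) = 2853293 - 1/(-1906658 + 3168711) = 2853293 - 1/1262053 = 3601006990528/1262053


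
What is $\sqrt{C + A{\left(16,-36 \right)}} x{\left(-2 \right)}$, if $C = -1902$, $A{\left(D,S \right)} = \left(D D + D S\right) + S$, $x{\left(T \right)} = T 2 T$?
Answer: $8 i \sqrt{2258} \approx 380.15 i$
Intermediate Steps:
$x{\left(T \right)} = 2 T^{2}$ ($x{\left(T \right)} = 2 T T = 2 T^{2}$)
$A{\left(D,S \right)} = S + D^{2} + D S$ ($A{\left(D,S \right)} = \left(D^{2} + D S\right) + S = S + D^{2} + D S$)
$\sqrt{C + A{\left(16,-36 \right)}} x{\left(-2 \right)} = \sqrt{-1902 + \left(-36 + 16^{2} + 16 \left(-36\right)\right)} 2 \left(-2\right)^{2} = \sqrt{-1902 - 356} \cdot 2 \cdot 4 = \sqrt{-1902 - 356} \cdot 8 = \sqrt{-2258} \cdot 8 = i \sqrt{2258} \cdot 8 = 8 i \sqrt{2258}$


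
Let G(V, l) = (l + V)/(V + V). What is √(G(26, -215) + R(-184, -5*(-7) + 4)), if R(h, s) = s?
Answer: √23907/26 ≈ 5.9469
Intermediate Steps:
G(V, l) = (V + l)/(2*V) (G(V, l) = (V + l)/((2*V)) = (V + l)*(1/(2*V)) = (V + l)/(2*V))
√(G(26, -215) + R(-184, -5*(-7) + 4)) = √((½)*(26 - 215)/26 + (-5*(-7) + 4)) = √((½)*(1/26)*(-189) + (35 + 4)) = √(-189/52 + 39) = √(1839/52) = √23907/26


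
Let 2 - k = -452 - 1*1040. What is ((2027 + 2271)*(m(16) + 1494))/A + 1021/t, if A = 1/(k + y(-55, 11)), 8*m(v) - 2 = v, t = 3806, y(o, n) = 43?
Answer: 18809758964468/1903 ≈ 9.8843e+9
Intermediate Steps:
k = 1494 (k = 2 - (-452 - 1*1040) = 2 - (-452 - 1040) = 2 - 1*(-1492) = 2 + 1492 = 1494)
m(v) = ¼ + v/8
A = 1/1537 (A = 1/(1494 + 43) = 1/1537 ≈ 0.00065062)
((2027 + 2271)*(m(16) + 1494))/A + 1021/t = ((2027 + 2271)*((¼ + (⅛)*16) + 1494))/(1/1537) + 1021/3806 = (4298*((¼ + 2) + 1494))*1537 + 1021*(1/3806) = (4298*(9/4 + 1494))*1537 + 1021/3806 = (4298*(5985/4))*1537 + 1021/3806 = (12861765/2)*1537 + 1021/3806 = 19768532805/2 + 1021/3806 = 18809758964468/1903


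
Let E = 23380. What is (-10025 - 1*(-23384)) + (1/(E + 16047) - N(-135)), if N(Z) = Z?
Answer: 532027939/39427 ≈ 13494.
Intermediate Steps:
(-10025 - 1*(-23384)) + (1/(E + 16047) - N(-135)) = (-10025 - 1*(-23384)) + (1/(23380 + 16047) - 1*(-135)) = (-10025 + 23384) + (1/39427 + 135) = 13359 + (1/39427 + 135) = 13359 + 5322646/39427 = 532027939/39427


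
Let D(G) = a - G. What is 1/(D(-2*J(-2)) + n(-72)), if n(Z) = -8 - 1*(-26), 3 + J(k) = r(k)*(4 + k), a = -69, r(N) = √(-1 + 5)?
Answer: -1/49 ≈ -0.020408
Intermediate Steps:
r(N) = 2 (r(N) = √4 = 2)
J(k) = 5 + 2*k (J(k) = -3 + 2*(4 + k) = -3 + (8 + 2*k) = 5 + 2*k)
D(G) = -69 - G
n(Z) = 18 (n(Z) = -8 + 26 = 18)
1/(D(-2*J(-2)) + n(-72)) = 1/((-69 - (-2)*(5 + 2*(-2))) + 18) = 1/((-69 - (-2)*(5 - 4)) + 18) = 1/((-69 - (-2)) + 18) = 1/((-69 - 1*(-2)) + 18) = 1/((-69 + 2) + 18) = 1/(-67 + 18) = 1/(-49) = -1/49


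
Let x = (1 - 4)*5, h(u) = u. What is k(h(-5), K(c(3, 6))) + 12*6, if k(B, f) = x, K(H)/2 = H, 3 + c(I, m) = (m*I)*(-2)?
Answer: 57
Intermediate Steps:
c(I, m) = -3 - 2*I*m (c(I, m) = -3 + (m*I)*(-2) = -3 + (I*m)*(-2) = -3 - 2*I*m)
K(H) = 2*H
x = -15 (x = -3*5 = -15)
k(B, f) = -15
k(h(-5), K(c(3, 6))) + 12*6 = -15 + 12*6 = -15 + 72 = 57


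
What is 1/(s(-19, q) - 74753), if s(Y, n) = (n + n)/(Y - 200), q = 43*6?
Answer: -73/5457141 ≈ -1.3377e-5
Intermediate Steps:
q = 258
s(Y, n) = 2*n/(-200 + Y) (s(Y, n) = (2*n)/(-200 + Y) = 2*n/(-200 + Y))
1/(s(-19, q) - 74753) = 1/(2*258/(-200 - 19) - 74753) = 1/(2*258/(-219) - 74753) = 1/(2*258*(-1/219) - 74753) = 1/(-172/73 - 74753) = 1/(-5457141/73) = -73/5457141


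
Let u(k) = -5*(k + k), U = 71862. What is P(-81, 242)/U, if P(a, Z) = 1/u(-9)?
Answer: 1/6467580 ≈ 1.5462e-7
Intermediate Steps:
u(k) = -10*k
P(a, Z) = 1/90 (P(a, Z) = 1/(-10*(-9)) = 1/90)
P(-81, 242)/U = (1/90)/71862 = (1/90)*(1/71862) = 1/6467580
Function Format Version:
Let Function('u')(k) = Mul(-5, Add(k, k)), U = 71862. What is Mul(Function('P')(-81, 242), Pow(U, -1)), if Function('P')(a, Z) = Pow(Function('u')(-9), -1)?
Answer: Rational(1, 6467580) ≈ 1.5462e-7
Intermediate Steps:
Function('u')(k) = Mul(-10, k) (Function('u')(k) = Mul(-5, Mul(2, k)) = Mul(-10, k))
Function('P')(a, Z) = Rational(1, 90) (Function('P')(a, Z) = Pow(Mul(-10, -9), -1) = Pow(90, -1) = Rational(1, 90))
Mul(Function('P')(-81, 242), Pow(U, -1)) = Mul(Rational(1, 90), Pow(71862, -1)) = Mul(Rational(1, 90), Rational(1, 71862)) = Rational(1, 6467580)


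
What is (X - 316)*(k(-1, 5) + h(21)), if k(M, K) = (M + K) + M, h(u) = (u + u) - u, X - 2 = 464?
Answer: 3600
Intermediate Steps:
X = 466 (X = 2 + 464 = 466)
h(u) = u (h(u) = 2*u - u = u)
k(M, K) = K + 2*M (k(M, K) = (K + M) + M = K + 2*M)
(X - 316)*(k(-1, 5) + h(21)) = (466 - 316)*((5 + 2*(-1)) + 21) = 150*((5 - 2) + 21) = 150*(3 + 21) = 150*24 = 3600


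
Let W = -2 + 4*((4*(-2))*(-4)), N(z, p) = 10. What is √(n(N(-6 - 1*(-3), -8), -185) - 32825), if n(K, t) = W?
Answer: I*√32699 ≈ 180.83*I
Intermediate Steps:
W = 126 (W = -2 + 4*(-8*(-4)) = -2 + 4*32 = -2 + 128 = 126)
n(K, t) = 126
√(n(N(-6 - 1*(-3), -8), -185) - 32825) = √(126 - 32825) = √(-32699) = I*√32699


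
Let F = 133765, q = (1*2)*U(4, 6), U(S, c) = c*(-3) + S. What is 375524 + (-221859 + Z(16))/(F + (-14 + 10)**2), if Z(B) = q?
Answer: 50237754357/133781 ≈ 3.7552e+5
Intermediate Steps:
U(S, c) = S - 3*c (U(S, c) = -3*c + S = S - 3*c)
q = -28 (q = (1*2)*(4 - 3*6) = 2*(4 - 18) = 2*(-14) = -28)
Z(B) = -28
375524 + (-221859 + Z(16))/(F + (-14 + 10)**2) = 375524 + (-221859 - 28)/(133765 + (-14 + 10)**2) = 375524 - 221887/(133765 + (-4)**2) = 375524 - 221887/(133765 + 16) = 375524 - 221887/133781 = 50237754357/133781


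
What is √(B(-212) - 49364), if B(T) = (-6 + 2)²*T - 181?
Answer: I*√52937 ≈ 230.08*I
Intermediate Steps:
B(T) = -181 + 16*T (B(T) = (-4)²*T - 181 = 16*T - 181 = -181 + 16*T)
√(B(-212) - 49364) = √((-181 + 16*(-212)) - 49364) = √((-181 - 3392) - 49364) = √(-3573 - 49364) = √(-52937) = I*√52937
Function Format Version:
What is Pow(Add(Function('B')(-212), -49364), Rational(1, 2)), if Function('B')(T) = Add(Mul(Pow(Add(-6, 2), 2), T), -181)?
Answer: Mul(I, Pow(52937, Rational(1, 2))) ≈ Mul(230.08, I)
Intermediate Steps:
Function('B')(T) = Add(-181, Mul(16, T)) (Function('B')(T) = Add(Mul(Pow(-4, 2), T), -181) = Add(Mul(16, T), -181) = Add(-181, Mul(16, T)))
Pow(Add(Function('B')(-212), -49364), Rational(1, 2)) = Pow(Add(Add(-181, Mul(16, -212)), -49364), Rational(1, 2)) = Pow(Add(Add(-181, -3392), -49364), Rational(1, 2)) = Pow(Add(-3573, -49364), Rational(1, 2)) = Pow(-52937, Rational(1, 2)) = Mul(I, Pow(52937, Rational(1, 2)))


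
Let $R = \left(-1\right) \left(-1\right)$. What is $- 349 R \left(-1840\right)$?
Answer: $642160$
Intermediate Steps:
$R = 1$
$- 349 R \left(-1840\right) = - 349 \cdot 1 \left(-1840\right) = \left(-349\right) \left(-1840\right) = 642160$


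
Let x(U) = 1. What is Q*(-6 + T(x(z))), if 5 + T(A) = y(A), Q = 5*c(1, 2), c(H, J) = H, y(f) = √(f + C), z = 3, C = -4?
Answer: -55 + 5*I*√3 ≈ -55.0 + 8.6602*I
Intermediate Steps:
y(f) = √(-4 + f) (y(f) = √(f - 4) = √(-4 + f))
Q = 5 (Q = 5*1 = 5)
T(A) = -5 + √(-4 + A)
Q*(-6 + T(x(z))) = 5*(-6 + (-5 + √(-4 + 1))) = 5*(-6 + (-5 + √(-3))) = 5*(-6 + (-5 + I*√3)) = 5*(-11 + I*√3) = -55 + 5*I*√3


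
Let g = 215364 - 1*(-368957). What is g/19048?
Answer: 584321/19048 ≈ 30.676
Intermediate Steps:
g = 584321 (g = 215364 + 368957 = 584321)
g/19048 = 584321/19048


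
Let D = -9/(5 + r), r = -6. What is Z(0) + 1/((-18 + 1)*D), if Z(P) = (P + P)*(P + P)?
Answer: -1/153 ≈ -0.0065359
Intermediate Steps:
Z(P) = 4*P² (Z(P) = (2*P)*(2*P) = 4*P²)
D = 9 (D = -9/(5 - 6) = -9/(-1) = -9*(-1) = 9)
Z(0) + 1/((-18 + 1)*D) = 4*0² + 1/((-18 + 1)*9) = 4*0 + (⅑)/(-17) = 0 - 1/17*⅑ = 0 - 1/153 = -1/153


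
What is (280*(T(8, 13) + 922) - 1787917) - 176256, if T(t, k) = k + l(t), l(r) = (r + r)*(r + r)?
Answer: -1630693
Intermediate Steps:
l(r) = 4*r² (l(r) = (2*r)*(2*r) = 4*r²)
T(t, k) = k + 4*t²
(280*(T(8, 13) + 922) - 1787917) - 176256 = (280*((13 + 4*8²) + 922) - 1787917) - 176256 = (280*((13 + 4*64) + 922) - 1787917) - 176256 = (280*((13 + 256) + 922) - 1787917) - 176256 = (280*(269 + 922) - 1787917) - 176256 = (280*1191 - 1787917) - 176256 = (333480 - 1787917) - 176256 = -1454437 - 176256 = -1630693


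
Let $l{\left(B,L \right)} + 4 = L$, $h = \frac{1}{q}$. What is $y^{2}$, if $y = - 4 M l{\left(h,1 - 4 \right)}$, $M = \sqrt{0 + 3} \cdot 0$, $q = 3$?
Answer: $0$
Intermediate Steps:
$h = \frac{1}{3} \approx 0.33333$
$l{\left(B,L \right)} = -4 + L$
$M = 0$ ($M = \sqrt{3} \cdot 0 = 0$)
$y = 0$ ($y = \left(-4\right) 0 \left(-4 + \left(1 - 4\right)\right) = 0 \left(-4 - 3\right) = 0 \left(-7\right) = 0$)
$y^{2} = 0^{2} = 0$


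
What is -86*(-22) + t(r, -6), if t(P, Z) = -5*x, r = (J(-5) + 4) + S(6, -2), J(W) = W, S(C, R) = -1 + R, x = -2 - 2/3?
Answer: 5716/3 ≈ 1905.3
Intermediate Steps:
x = -8/3 (x = -2 - 2/3 = -2 - 1*⅔ = -2 - ⅔ = -8/3 ≈ -2.6667)
r = -4 (r = (-5 + 4) + (-1 - 2) = -1 - 3 = -4)
t(P, Z) = 40/3 (t(P, Z) = -5*(-8/3) = 40/3)
-86*(-22) + t(r, -6) = -86*(-22) + 40/3 = 1892 + 40/3 = 5716/3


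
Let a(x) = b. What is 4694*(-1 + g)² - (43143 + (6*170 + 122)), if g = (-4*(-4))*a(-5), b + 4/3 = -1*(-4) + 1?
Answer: 140088161/9 ≈ 1.5565e+7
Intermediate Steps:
b = 11/3 (b = -4/3 + (-1*(-4) + 1) = -4/3 + (4 + 1) = -4/3 + 5 = 11/3 ≈ 3.6667)
a(x) = 11/3
g = 176/3 (g = -4*(-4)*(11/3) = 16*(11/3) = 176/3 ≈ 58.667)
4694*(-1 + g)² - (43143 + (6*170 + 122)) = 4694*(-1 + 176/3)² - (43143 + (6*170 + 122)) = 4694*(173/3)² - (43143 + (1020 + 122)) = 4694*(29929/9) - (43143 + 1142) = 140486726/9 - 1*44285 = 140486726/9 - 44285 = 140088161/9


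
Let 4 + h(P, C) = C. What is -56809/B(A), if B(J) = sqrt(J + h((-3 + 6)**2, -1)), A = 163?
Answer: -56809*sqrt(158)/158 ≈ -4519.5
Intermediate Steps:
h(P, C) = -4 + C
B(J) = sqrt(-5 + J) (B(J) = sqrt(J + (-4 - 1)) = sqrt(J - 5) = sqrt(-5 + J))
-56809/B(A) = -56809/sqrt(-5 + 163) = -56809*sqrt(158)/158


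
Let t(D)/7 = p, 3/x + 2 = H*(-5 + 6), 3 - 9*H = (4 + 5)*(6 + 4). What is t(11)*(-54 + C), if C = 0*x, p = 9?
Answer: -3402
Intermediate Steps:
H = -29/3 (H = 1/3 - (4 + 5)*(6 + 4)/9 = 1/3 - 10 = -29/3 ≈ -9.6667)
x = -9/35 (x = 3/(-2 - 29*(-5 + 6)/3) = 3/(-2 - 29/3*1) = 3/(-2 - 29/3) = 3/(-35/3) = 3*(-3/35) = -9/35 ≈ -0.25714)
t(D) = 63 (t(D) = 7*9 = 63)
C = 0 (C = 0*(-9/35) = 0)
t(11)*(-54 + C) = 63*(-54 + 0) = 63*(-54) = -3402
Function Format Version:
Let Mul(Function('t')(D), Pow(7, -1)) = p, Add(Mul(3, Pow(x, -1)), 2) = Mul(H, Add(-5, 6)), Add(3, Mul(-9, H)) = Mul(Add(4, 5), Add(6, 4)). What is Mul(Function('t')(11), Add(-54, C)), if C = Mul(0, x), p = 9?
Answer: -3402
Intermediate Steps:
H = Rational(-29, 3) (H = Add(Rational(1, 3), Mul(Rational(-1, 9), Mul(Add(4, 5), Add(6, 4)))) = Add(Rational(1, 3), Mul(Rational(-1, 9), Mul(9, 10))) = Add(Rational(1, 3), Mul(Rational(-1, 9), 90)) = Add(Rational(1, 3), -10) = Rational(-29, 3) ≈ -9.6667)
x = Rational(-9, 35) (x = Mul(3, Pow(Add(-2, Mul(Rational(-29, 3), Add(-5, 6))), -1)) = Mul(3, Pow(Add(-2, Mul(Rational(-29, 3), 1)), -1)) = Mul(3, Pow(Add(-2, Rational(-29, 3)), -1)) = Mul(3, Pow(Rational(-35, 3), -1)) = Mul(3, Rational(-3, 35)) = Rational(-9, 35) ≈ -0.25714)
Function('t')(D) = 63 (Function('t')(D) = Mul(7, 9) = 63)
C = 0 (C = Mul(0, Rational(-9, 35)) = 0)
Mul(Function('t')(11), Add(-54, C)) = Mul(63, Add(-54, 0)) = Mul(63, -54) = -3402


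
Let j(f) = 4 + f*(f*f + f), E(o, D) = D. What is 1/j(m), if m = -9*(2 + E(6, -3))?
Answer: 1/814 ≈ 0.0012285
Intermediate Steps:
m = 9 (m = -9*(2 - 3) = -9*(-1) = 9)
j(f) = 4 + f*(f + f²) (j(f) = 4 + f*(f² + f) = 4 + f*(f + f²))
1/j(m) = 1/(4 + 9² + 9³) = 1/(4 + 81 + 729) = 1/814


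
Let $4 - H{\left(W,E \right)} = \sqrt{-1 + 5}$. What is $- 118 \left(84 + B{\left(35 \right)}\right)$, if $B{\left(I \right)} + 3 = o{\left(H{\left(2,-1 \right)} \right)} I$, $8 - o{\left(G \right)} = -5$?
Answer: $-63248$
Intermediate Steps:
$H{\left(W,E \right)} = 2$ ($H{\left(W,E \right)} = 4 - \sqrt{-1 + 5} = 4 - \sqrt{4} = 4 - 2 = 2$)
$o{\left(G \right)} = 13$ ($o{\left(G \right)} = 8 - -5 = 8 + 5 = 13$)
$B{\left(I \right)} = -3 + 13 I$
$- 118 \left(84 + B{\left(35 \right)}\right) = - 118 \left(84 + \left(-3 + 13 \cdot 35\right)\right) = - 118 \left(84 + \left(-3 + 455\right)\right) = - 118 \left(84 + 452\right) = \left(-118\right) 536 = -63248$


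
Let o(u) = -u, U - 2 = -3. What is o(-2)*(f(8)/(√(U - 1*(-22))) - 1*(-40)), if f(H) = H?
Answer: 80 + 16*√21/21 ≈ 83.491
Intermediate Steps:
U = -1 (U = 2 - 3 = -1)
o(-2)*(f(8)/(√(U - 1*(-22))) - 1*(-40)) = (-1*(-2))*(8/(√(-1 - 1*(-22))) - 1*(-40)) = 2*(8/(√(-1 + 22)) + 40) = 2*(8/(√21) + 40) = 2*(8*(√21/21) + 40) = 2*(8*√21/21 + 40) = 2*(40 + 8*√21/21) = 80 + 16*√21/21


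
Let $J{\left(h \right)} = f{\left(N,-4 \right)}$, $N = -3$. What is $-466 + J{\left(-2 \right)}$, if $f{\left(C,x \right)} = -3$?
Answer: $-469$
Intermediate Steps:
$J{\left(h \right)} = -3$
$-466 + J{\left(-2 \right)} = -466 - 3 = -469$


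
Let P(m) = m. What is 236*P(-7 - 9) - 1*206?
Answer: -3982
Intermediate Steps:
236*P(-7 - 9) - 1*206 = 236*(-7 - 9) - 1*206 = 236*(-16) - 206 = -3776 - 206 = -3982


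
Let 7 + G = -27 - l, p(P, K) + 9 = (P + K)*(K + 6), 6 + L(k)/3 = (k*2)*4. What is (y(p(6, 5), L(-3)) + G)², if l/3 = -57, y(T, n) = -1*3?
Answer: 17956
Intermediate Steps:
L(k) = -18 + 24*k (L(k) = -18 + 3*((k*2)*4) = -18 + 3*((2*k)*4) = -18 + 3*(8*k) = -18 + 24*k)
p(P, K) = -9 + (6 + K)*(K + P) (p(P, K) = -9 + (P + K)*(K + 6) = -9 + (K + P)*(6 + K) = -9 + (6 + K)*(K + P))
y(T, n) = -3
l = -171 (l = 3*(-57) = -171)
G = 137 (G = -7 + (-27 - 1*(-171)) = -7 + (-27 + 171) = -7 + 144 = 137)
(y(p(6, 5), L(-3)) + G)² = (-3 + 137)² = 134² = 17956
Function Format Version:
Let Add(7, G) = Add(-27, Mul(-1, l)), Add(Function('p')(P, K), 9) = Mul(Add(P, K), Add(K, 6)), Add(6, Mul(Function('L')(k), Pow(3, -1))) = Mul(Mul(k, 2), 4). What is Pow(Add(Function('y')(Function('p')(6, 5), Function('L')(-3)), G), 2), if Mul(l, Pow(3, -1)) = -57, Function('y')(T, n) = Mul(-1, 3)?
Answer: 17956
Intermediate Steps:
Function('L')(k) = Add(-18, Mul(24, k)) (Function('L')(k) = Add(-18, Mul(3, Mul(Mul(k, 2), 4))) = Add(-18, Mul(3, Mul(Mul(2, k), 4))) = Add(-18, Mul(3, Mul(8, k))) = Add(-18, Mul(24, k)))
Function('p')(P, K) = Add(-9, Mul(Add(6, K), Add(K, P))) (Function('p')(P, K) = Add(-9, Mul(Add(P, K), Add(K, 6))) = Add(-9, Mul(Add(K, P), Add(6, K))) = Add(-9, Mul(Add(6, K), Add(K, P))))
Function('y')(T, n) = -3
l = -171 (l = Mul(3, -57) = -171)
G = 137 (G = Add(-7, Add(-27, Mul(-1, -171))) = Add(-7, Add(-27, 171)) = Add(-7, 144) = 137)
Pow(Add(Function('y')(Function('p')(6, 5), Function('L')(-3)), G), 2) = Pow(Add(-3, 137), 2) = Pow(134, 2) = 17956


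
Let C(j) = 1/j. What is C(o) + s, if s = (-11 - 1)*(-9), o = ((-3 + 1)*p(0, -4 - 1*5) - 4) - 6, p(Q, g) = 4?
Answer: 1943/18 ≈ 107.94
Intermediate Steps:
o = -18 (o = ((-3 + 1)*4 - 4) - 6 = (-2*4 - 4) - 6 = (-8 - 4) - 6 = -12 - 6 = -18)
s = 108 (s = -12*(-9) = 108)
C(o) + s = 1/(-18) + 108 = -1/18 + 108 = 1943/18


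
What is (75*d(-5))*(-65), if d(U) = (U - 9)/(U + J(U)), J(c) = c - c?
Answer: -13650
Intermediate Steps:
J(c) = 0
d(U) = (-9 + U)/U (d(U) = (U - 9)/(U + 0) = (-9 + U)/U)
(75*d(-5))*(-65) = (75*((-9 - 5)/(-5)))*(-65) = (75*(-1/5*(-14)))*(-65) = (75*(14/5))*(-65) = 210*(-65) = -13650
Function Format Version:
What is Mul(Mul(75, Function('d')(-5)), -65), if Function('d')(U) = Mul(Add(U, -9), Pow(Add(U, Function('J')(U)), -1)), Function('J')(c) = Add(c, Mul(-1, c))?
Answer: -13650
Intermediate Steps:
Function('J')(c) = 0
Function('d')(U) = Mul(Pow(U, -1), Add(-9, U)) (Function('d')(U) = Mul(Add(U, -9), Pow(Add(U, 0), -1)) = Mul(Add(-9, U), Pow(U, -1)) = Mul(Pow(U, -1), Add(-9, U)))
Mul(Mul(75, Function('d')(-5)), -65) = Mul(Mul(75, Mul(Pow(-5, -1), Add(-9, -5))), -65) = Mul(Mul(75, Mul(Rational(-1, 5), -14)), -65) = Mul(Mul(75, Rational(14, 5)), -65) = Mul(210, -65) = -13650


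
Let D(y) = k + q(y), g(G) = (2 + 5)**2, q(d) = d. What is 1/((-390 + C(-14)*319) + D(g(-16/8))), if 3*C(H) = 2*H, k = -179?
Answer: -3/10492 ≈ -0.00028593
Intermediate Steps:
C(H) = 2*H/3 (C(H) = (2*H)/3 = 2*H/3)
g(G) = 49 (g(G) = 7**2 = 49)
D(y) = -179 + y
1/((-390 + C(-14)*319) + D(g(-16/8))) = 1/((-390 + ((2/3)*(-14))*319) + (-179 + 49)) = 1/((-390 - 28/3*319) - 130) = 1/((-390 - 8932/3) - 130) = 1/(-10102/3 - 130) = 1/(-10492/3) = -3/10492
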